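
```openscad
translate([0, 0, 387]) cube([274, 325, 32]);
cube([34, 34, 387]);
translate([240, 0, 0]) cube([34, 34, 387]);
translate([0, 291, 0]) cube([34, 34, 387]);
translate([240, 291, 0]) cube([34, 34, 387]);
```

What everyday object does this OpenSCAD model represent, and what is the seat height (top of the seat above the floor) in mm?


A stool. The seat height is 419 mm.

A 274×325×32 slab at z = 387 on four corner posts — a stool. The seat top is 387 + 32 = 419 mm.


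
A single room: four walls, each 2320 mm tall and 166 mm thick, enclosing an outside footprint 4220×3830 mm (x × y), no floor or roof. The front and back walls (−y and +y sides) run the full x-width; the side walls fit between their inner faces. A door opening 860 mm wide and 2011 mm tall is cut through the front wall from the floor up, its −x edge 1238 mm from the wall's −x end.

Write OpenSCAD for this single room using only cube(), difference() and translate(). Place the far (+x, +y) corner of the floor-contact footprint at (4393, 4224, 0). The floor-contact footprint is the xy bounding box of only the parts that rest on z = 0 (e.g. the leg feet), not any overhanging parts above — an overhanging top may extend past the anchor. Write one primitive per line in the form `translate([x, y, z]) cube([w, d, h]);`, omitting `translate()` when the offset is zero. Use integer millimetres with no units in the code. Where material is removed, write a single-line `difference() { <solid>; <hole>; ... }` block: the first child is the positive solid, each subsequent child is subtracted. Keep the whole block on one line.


difference() { translate([173, 394, 0]) cube([4220, 166, 2320]); translate([1411, 394, 0]) cube([860, 166, 2011]); }
translate([173, 4058, 0]) cube([4220, 166, 2320]);
translate([173, 560, 0]) cube([166, 3498, 2320]);
translate([4227, 560, 0]) cube([166, 3498, 2320]);


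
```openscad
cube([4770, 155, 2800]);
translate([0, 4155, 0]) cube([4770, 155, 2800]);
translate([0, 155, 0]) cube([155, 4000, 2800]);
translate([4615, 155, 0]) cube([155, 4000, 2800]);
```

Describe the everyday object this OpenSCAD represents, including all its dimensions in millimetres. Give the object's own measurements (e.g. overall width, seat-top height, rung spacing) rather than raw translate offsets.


The wall frame of a small rectangular building: four walls, each 2800 mm tall and 155 mm thick, enclosing a footprint 4770 mm (x) by 4310 mm (y) outside-to-outside, with no floor or roof. The front and back walls (the −y and +y sides) span the full width; the two side walls fit between them.


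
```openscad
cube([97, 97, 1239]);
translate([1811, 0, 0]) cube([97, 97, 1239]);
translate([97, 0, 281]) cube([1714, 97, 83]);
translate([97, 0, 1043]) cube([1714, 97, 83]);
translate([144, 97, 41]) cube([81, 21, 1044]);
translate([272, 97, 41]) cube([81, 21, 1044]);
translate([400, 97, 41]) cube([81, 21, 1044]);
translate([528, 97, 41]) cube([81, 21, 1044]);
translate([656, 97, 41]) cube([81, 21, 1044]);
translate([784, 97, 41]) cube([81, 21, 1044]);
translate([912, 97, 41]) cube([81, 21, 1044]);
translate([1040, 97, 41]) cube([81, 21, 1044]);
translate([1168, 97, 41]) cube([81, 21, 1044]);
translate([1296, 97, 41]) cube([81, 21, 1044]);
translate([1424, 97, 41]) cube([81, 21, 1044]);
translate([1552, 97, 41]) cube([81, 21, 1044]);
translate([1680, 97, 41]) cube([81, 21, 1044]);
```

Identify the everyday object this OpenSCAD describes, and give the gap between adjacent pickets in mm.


A fence section. The picket gap is 47 mm.

Two posts, two rails, 13 pickets — a fence section. Span 1714 mm holds 13 pickets of 81 mm with 14 equal gaps: ⌊(1714 − 13·81) / 14⌋ = 47 mm.


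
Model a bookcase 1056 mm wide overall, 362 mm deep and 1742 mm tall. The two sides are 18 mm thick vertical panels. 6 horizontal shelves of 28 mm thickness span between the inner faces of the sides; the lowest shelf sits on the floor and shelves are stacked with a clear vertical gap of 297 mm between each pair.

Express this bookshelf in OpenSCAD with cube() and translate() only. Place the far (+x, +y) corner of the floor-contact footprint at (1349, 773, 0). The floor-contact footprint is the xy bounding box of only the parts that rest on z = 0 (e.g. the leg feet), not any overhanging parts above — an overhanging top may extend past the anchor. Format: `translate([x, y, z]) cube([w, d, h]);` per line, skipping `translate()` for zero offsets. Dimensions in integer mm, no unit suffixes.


translate([293, 411, 0]) cube([18, 362, 1742]);
translate([1331, 411, 0]) cube([18, 362, 1742]);
translate([311, 411, 0]) cube([1020, 362, 28]);
translate([311, 411, 325]) cube([1020, 362, 28]);
translate([311, 411, 650]) cube([1020, 362, 28]);
translate([311, 411, 975]) cube([1020, 362, 28]);
translate([311, 411, 1300]) cube([1020, 362, 28]);
translate([311, 411, 1625]) cube([1020, 362, 28]);


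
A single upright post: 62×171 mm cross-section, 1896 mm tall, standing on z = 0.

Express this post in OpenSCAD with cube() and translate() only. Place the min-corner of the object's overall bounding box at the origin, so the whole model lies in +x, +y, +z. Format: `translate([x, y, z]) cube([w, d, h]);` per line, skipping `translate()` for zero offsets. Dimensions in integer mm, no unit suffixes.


cube([62, 171, 1896]);


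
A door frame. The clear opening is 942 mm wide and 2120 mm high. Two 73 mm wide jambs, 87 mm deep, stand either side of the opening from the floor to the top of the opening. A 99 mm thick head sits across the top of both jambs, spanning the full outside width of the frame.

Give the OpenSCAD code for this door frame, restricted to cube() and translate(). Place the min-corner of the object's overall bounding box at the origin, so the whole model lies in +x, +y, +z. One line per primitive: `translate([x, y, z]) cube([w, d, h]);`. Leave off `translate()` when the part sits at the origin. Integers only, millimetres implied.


cube([73, 87, 2120]);
translate([1015, 0, 0]) cube([73, 87, 2120]);
translate([0, 0, 2120]) cube([1088, 87, 99]);


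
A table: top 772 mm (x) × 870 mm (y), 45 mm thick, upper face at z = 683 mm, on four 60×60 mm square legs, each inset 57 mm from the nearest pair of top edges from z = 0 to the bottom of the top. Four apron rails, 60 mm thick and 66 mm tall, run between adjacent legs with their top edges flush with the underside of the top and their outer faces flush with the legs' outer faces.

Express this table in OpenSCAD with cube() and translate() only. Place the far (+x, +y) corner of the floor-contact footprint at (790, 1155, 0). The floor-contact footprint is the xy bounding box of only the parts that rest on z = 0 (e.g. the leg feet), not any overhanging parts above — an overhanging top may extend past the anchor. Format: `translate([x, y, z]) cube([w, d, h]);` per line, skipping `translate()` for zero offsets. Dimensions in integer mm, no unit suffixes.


translate([75, 342, 638]) cube([772, 870, 45]);
translate([132, 399, 0]) cube([60, 60, 638]);
translate([730, 399, 0]) cube([60, 60, 638]);
translate([132, 1095, 0]) cube([60, 60, 638]);
translate([730, 1095, 0]) cube([60, 60, 638]);
translate([192, 399, 572]) cube([538, 60, 66]);
translate([192, 1095, 572]) cube([538, 60, 66]);
translate([132, 459, 572]) cube([60, 636, 66]);
translate([730, 459, 572]) cube([60, 636, 66]);


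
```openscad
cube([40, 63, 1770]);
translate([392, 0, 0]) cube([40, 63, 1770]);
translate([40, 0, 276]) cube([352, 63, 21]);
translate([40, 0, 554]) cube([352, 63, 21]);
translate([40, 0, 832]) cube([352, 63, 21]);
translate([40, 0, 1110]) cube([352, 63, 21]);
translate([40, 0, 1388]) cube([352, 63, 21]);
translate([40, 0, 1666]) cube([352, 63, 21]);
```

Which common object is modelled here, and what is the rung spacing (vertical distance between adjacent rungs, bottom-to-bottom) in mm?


A ladder. The rung spacing is 278 mm.

Two tall 40×63 posts with 6 short bars between them — a ladder. Adjacent rungs sit at z = 276 and z = 554, so the spacing is 554 − 276 = 278 mm.


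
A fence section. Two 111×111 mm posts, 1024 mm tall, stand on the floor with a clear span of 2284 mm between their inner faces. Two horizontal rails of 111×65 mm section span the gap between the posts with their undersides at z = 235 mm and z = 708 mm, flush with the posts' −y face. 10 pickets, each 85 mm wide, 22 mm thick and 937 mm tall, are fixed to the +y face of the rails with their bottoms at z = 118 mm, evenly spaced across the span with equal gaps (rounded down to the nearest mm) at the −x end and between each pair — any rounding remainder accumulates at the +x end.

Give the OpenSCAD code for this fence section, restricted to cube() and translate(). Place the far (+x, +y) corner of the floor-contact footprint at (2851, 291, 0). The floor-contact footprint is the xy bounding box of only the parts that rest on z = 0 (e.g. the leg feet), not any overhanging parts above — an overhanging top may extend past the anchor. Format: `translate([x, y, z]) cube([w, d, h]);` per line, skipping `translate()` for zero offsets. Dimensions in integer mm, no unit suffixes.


translate([345, 180, 0]) cube([111, 111, 1024]);
translate([2740, 180, 0]) cube([111, 111, 1024]);
translate([456, 180, 235]) cube([2284, 111, 65]);
translate([456, 180, 708]) cube([2284, 111, 65]);
translate([586, 291, 118]) cube([85, 22, 937]);
translate([801, 291, 118]) cube([85, 22, 937]);
translate([1016, 291, 118]) cube([85, 22, 937]);
translate([1231, 291, 118]) cube([85, 22, 937]);
translate([1446, 291, 118]) cube([85, 22, 937]);
translate([1661, 291, 118]) cube([85, 22, 937]);
translate([1876, 291, 118]) cube([85, 22, 937]);
translate([2091, 291, 118]) cube([85, 22, 937]);
translate([2306, 291, 118]) cube([85, 22, 937]);
translate([2521, 291, 118]) cube([85, 22, 937]);


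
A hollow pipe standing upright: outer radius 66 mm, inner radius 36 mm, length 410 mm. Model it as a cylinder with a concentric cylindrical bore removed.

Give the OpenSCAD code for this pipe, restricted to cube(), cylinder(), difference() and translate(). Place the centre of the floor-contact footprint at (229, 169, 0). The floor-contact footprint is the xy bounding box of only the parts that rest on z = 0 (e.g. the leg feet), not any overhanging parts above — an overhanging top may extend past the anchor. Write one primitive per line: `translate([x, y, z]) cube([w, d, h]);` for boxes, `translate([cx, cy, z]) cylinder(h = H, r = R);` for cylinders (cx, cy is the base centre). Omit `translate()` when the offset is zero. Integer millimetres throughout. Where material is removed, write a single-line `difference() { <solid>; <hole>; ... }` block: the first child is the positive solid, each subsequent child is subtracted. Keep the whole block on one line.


difference() { translate([229, 169, 0]) cylinder(h = 410, r = 66); translate([229, 169, 0]) cylinder(h = 410, r = 36); }


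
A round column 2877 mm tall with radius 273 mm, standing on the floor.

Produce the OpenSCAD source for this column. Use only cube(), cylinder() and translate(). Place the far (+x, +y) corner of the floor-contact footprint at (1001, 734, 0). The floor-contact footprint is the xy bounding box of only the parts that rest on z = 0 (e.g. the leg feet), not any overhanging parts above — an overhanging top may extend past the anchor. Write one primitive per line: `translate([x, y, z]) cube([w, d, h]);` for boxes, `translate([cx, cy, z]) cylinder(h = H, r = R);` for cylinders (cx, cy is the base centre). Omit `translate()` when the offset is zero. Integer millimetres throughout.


translate([728, 461, 0]) cylinder(h = 2877, r = 273);


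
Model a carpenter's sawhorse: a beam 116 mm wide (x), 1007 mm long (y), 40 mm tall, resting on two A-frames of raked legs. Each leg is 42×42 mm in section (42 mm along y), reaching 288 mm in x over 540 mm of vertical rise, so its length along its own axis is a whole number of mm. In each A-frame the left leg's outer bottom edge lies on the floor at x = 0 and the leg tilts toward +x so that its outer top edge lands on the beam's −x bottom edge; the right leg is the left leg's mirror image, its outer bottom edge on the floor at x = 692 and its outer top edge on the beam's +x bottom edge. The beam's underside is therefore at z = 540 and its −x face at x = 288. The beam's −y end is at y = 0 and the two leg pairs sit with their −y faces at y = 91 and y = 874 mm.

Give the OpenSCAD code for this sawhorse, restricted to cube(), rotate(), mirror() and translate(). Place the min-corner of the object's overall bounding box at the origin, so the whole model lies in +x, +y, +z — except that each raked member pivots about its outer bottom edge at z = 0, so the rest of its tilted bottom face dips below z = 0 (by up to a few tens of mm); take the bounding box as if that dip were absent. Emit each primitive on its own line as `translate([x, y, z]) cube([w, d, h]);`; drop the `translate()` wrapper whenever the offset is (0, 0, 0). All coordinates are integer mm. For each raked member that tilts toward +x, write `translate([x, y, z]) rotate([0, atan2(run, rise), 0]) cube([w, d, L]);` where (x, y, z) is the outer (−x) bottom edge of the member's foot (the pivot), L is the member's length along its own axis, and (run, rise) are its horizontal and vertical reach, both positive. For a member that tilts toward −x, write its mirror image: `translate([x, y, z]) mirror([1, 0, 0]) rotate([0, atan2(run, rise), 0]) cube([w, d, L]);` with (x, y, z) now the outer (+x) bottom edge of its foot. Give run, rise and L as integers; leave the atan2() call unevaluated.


translate([288, 0, 540]) cube([116, 1007, 40]);
translate([0, 91, 0]) rotate([0, atan2(288, 540), 0]) cube([42, 42, 612]);
translate([692, 91, 0]) mirror([1, 0, 0]) rotate([0, atan2(288, 540), 0]) cube([42, 42, 612]);
translate([0, 874, 0]) rotate([0, atan2(288, 540), 0]) cube([42, 42, 612]);
translate([692, 874, 0]) mirror([1, 0, 0]) rotate([0, atan2(288, 540), 0]) cube([42, 42, 612]);


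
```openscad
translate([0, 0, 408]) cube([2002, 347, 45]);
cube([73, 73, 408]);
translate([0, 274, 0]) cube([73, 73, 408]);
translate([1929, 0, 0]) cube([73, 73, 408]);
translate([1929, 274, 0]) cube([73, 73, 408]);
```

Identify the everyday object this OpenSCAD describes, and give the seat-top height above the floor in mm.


A bench. The seat-top height is 453 mm.

A long slab on four corner posts — a bench. The slab sits at z = 408 with thickness 45, so the top is 408 + 45 = 453 mm.


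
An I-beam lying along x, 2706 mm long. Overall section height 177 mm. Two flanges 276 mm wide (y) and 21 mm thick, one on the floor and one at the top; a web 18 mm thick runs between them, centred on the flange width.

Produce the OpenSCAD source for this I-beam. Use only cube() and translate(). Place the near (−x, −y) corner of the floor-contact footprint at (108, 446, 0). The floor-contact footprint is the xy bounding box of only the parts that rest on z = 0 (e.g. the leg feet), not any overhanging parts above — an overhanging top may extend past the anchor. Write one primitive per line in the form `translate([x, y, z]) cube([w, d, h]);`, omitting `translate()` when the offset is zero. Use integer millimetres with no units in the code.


translate([108, 446, 0]) cube([2706, 276, 21]);
translate([108, 575, 21]) cube([2706, 18, 135]);
translate([108, 446, 156]) cube([2706, 276, 21]);


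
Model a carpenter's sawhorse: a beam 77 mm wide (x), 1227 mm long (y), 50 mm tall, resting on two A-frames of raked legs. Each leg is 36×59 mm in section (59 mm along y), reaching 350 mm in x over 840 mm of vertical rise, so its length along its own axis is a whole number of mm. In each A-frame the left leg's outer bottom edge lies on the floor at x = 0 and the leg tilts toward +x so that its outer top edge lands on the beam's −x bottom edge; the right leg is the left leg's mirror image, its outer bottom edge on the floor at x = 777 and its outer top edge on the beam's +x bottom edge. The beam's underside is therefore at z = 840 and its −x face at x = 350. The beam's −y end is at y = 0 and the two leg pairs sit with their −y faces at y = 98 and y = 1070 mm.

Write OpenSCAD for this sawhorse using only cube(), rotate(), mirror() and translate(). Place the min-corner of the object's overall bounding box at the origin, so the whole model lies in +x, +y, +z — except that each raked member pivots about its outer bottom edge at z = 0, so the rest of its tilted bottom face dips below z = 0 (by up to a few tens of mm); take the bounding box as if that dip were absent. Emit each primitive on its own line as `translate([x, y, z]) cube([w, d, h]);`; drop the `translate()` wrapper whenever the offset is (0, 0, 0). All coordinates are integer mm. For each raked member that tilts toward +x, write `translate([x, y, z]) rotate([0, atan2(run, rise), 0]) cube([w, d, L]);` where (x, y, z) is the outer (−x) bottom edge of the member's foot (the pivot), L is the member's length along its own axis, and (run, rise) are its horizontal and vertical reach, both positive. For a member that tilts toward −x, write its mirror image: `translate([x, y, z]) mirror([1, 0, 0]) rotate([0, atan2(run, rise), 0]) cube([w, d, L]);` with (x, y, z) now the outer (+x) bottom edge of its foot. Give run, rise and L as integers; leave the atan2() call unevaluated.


translate([350, 0, 840]) cube([77, 1227, 50]);
translate([0, 98, 0]) rotate([0, atan2(350, 840), 0]) cube([36, 59, 910]);
translate([777, 98, 0]) mirror([1, 0, 0]) rotate([0, atan2(350, 840), 0]) cube([36, 59, 910]);
translate([0, 1070, 0]) rotate([0, atan2(350, 840), 0]) cube([36, 59, 910]);
translate([777, 1070, 0]) mirror([1, 0, 0]) rotate([0, atan2(350, 840), 0]) cube([36, 59, 910]);


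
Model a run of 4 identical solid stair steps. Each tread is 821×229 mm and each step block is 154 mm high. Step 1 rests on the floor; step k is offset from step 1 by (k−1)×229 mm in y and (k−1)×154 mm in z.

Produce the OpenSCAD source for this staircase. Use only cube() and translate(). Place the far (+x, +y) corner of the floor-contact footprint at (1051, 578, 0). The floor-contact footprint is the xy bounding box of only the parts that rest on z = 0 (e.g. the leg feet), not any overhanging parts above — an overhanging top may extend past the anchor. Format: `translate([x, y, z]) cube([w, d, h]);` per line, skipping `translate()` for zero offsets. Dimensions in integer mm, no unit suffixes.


translate([230, 349, 0]) cube([821, 229, 154]);
translate([230, 578, 154]) cube([821, 229, 154]);
translate([230, 807, 308]) cube([821, 229, 154]);
translate([230, 1036, 462]) cube([821, 229, 154]);


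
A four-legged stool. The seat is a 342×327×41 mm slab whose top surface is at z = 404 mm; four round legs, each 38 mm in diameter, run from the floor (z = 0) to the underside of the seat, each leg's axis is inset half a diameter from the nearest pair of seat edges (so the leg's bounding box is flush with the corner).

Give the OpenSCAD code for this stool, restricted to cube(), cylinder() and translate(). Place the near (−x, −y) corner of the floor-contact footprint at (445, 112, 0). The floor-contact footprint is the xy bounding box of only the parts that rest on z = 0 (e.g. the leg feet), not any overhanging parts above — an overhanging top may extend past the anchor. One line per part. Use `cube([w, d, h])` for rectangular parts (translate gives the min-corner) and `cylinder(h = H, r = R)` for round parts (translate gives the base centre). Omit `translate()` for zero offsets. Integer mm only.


translate([445, 112, 363]) cube([342, 327, 41]);
translate([464, 131, 0]) cylinder(h = 363, r = 19);
translate([768, 131, 0]) cylinder(h = 363, r = 19);
translate([464, 420, 0]) cylinder(h = 363, r = 19);
translate([768, 420, 0]) cylinder(h = 363, r = 19);


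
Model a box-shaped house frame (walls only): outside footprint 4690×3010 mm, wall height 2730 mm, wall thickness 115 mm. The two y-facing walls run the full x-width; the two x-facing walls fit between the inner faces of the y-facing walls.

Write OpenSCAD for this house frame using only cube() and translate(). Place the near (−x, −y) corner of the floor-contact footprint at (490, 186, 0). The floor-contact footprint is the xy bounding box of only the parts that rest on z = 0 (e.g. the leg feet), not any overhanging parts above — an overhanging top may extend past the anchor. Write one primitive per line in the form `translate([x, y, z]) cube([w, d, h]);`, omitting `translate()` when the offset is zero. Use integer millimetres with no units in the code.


translate([490, 186, 0]) cube([4690, 115, 2730]);
translate([490, 3081, 0]) cube([4690, 115, 2730]);
translate([490, 301, 0]) cube([115, 2780, 2730]);
translate([5065, 301, 0]) cube([115, 2780, 2730]);


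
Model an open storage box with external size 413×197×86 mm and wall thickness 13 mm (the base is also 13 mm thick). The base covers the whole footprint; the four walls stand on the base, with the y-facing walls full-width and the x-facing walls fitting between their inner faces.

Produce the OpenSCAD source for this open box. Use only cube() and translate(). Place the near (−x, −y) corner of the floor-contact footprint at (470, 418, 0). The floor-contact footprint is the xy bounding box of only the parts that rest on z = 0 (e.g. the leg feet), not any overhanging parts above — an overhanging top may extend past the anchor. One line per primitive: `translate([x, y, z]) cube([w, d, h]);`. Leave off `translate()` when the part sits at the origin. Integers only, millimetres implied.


translate([470, 418, 0]) cube([413, 197, 13]);
translate([470, 418, 13]) cube([413, 13, 73]);
translate([470, 602, 13]) cube([413, 13, 73]);
translate([470, 431, 13]) cube([13, 171, 73]);
translate([870, 431, 13]) cube([13, 171, 73]);


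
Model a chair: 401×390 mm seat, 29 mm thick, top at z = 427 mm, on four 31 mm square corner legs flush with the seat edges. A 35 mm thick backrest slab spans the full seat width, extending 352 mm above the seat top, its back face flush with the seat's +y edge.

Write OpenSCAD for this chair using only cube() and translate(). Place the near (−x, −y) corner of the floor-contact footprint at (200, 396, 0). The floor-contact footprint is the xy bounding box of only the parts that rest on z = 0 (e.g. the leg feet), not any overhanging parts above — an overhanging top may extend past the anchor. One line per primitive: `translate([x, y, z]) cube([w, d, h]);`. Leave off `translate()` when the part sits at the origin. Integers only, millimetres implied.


translate([200, 396, 398]) cube([401, 390, 29]);
translate([200, 396, 0]) cube([31, 31, 398]);
translate([570, 396, 0]) cube([31, 31, 398]);
translate([200, 755, 0]) cube([31, 31, 398]);
translate([570, 755, 0]) cube([31, 31, 398]);
translate([200, 751, 427]) cube([401, 35, 352]);


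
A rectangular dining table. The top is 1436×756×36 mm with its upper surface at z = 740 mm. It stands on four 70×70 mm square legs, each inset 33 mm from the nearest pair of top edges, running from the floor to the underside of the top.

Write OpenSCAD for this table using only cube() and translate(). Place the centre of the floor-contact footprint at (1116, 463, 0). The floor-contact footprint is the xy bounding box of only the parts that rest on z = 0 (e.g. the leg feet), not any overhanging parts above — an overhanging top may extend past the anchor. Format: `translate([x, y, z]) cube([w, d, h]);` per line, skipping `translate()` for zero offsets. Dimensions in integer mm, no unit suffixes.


translate([398, 85, 704]) cube([1436, 756, 36]);
translate([431, 118, 0]) cube([70, 70, 704]);
translate([1731, 118, 0]) cube([70, 70, 704]);
translate([431, 738, 0]) cube([70, 70, 704]);
translate([1731, 738, 0]) cube([70, 70, 704]);


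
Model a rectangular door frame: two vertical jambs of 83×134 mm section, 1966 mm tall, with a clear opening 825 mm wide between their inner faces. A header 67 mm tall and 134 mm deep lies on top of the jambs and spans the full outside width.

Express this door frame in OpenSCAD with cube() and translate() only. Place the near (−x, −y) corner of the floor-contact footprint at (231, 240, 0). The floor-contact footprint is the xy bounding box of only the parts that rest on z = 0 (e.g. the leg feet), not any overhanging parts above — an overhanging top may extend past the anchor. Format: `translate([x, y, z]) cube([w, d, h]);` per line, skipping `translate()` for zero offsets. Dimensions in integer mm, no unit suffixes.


translate([231, 240, 0]) cube([83, 134, 1966]);
translate([1139, 240, 0]) cube([83, 134, 1966]);
translate([231, 240, 1966]) cube([991, 134, 67]);


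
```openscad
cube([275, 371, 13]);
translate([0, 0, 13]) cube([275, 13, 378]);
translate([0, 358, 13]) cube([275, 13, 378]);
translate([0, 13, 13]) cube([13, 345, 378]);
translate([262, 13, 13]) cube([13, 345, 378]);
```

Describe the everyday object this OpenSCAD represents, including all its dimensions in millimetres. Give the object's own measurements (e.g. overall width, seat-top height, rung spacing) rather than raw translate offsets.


An open-topped rectangular box: outside dimensions 275×371×391 mm, with a uniform wall and base thickness of 13 mm. The base is a full 275×371 slab on the floor; four walls sit on top of the base. The front and back walls (the −y and +y sides) span the full width; the two side walls fit between them.


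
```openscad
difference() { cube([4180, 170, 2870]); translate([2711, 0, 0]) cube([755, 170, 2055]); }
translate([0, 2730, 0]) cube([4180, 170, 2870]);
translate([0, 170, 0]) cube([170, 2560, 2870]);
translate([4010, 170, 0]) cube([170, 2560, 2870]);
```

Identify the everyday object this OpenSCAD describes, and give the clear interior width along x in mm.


A single room. The interior width is 3840 mm.

Four walls enclosing a rectangle with a door in the front wall — a room. Outside width 4180 minus two 170 mm walls gives 3840 mm.


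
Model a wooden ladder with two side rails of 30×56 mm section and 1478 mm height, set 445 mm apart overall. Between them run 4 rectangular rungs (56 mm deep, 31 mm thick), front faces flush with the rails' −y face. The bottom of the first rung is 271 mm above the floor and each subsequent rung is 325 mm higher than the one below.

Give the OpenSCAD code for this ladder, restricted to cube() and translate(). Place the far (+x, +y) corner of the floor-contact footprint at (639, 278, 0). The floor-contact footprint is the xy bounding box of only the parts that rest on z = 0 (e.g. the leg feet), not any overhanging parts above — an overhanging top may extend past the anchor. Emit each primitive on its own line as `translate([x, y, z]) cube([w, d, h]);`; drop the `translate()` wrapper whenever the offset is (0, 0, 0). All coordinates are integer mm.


// rung span = 445 - 2*30 = 385
// rung[k] z = 271 + k*325
translate([194, 222, 0]) cube([30, 56, 1478]);
translate([609, 222, 0]) cube([30, 56, 1478]);
translate([224, 222, 271]) cube([385, 56, 31]);
translate([224, 222, 596]) cube([385, 56, 31]);
translate([224, 222, 921]) cube([385, 56, 31]);
translate([224, 222, 1246]) cube([385, 56, 31]);


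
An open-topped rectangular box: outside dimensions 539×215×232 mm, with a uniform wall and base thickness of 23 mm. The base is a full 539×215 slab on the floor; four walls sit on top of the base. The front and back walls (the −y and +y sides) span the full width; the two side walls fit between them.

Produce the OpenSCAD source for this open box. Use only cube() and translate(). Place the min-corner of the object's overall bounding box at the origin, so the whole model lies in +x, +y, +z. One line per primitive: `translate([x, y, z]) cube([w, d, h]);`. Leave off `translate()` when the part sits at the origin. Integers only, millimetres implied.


cube([539, 215, 23]);
translate([0, 0, 23]) cube([539, 23, 209]);
translate([0, 192, 23]) cube([539, 23, 209]);
translate([0, 23, 23]) cube([23, 169, 209]);
translate([516, 23, 23]) cube([23, 169, 209]);


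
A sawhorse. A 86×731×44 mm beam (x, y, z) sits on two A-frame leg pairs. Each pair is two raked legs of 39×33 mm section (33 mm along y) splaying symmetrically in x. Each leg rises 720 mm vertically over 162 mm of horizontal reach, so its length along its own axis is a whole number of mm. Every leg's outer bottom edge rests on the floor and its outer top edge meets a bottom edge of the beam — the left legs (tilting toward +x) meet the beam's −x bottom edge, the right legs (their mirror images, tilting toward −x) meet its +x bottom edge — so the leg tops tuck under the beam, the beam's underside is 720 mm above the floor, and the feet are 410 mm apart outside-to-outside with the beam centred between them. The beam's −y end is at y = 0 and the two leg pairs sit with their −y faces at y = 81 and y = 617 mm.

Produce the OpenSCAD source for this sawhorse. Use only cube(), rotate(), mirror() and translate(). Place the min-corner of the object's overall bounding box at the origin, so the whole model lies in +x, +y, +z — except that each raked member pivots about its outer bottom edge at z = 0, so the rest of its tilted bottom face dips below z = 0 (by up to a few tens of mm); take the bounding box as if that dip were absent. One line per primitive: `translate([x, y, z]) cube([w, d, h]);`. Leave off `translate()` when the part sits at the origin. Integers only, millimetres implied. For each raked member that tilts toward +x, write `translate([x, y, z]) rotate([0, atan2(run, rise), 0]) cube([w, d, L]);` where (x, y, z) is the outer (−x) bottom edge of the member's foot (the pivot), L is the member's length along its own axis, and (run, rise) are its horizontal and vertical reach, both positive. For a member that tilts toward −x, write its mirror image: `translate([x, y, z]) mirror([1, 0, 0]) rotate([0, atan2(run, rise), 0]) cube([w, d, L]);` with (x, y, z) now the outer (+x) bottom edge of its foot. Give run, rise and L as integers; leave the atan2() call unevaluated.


translate([162, 0, 720]) cube([86, 731, 44]);
translate([0, 81, 0]) rotate([0, atan2(162, 720), 0]) cube([39, 33, 738]);
translate([410, 81, 0]) mirror([1, 0, 0]) rotate([0, atan2(162, 720), 0]) cube([39, 33, 738]);
translate([0, 617, 0]) rotate([0, atan2(162, 720), 0]) cube([39, 33, 738]);
translate([410, 617, 0]) mirror([1, 0, 0]) rotate([0, atan2(162, 720), 0]) cube([39, 33, 738]);


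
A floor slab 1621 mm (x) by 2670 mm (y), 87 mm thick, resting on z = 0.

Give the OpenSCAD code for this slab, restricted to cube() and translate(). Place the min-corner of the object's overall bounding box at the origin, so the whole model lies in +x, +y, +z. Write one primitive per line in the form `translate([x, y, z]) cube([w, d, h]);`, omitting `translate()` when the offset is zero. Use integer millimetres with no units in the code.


cube([1621, 2670, 87]);


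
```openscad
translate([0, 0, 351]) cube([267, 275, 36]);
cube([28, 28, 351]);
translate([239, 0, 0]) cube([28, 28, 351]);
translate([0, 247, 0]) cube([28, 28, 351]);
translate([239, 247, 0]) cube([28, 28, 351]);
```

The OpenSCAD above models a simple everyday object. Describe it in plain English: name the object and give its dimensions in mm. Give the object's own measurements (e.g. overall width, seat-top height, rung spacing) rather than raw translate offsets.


A simple wooden stool: a rectangular seat 267 mm (x) by 275 mm (y), 36 mm thick, top face at z = 387 mm, on four square legs, each 28×28 mm in cross-section. The legs rest on z = 0, each flush with a corner of the seat.


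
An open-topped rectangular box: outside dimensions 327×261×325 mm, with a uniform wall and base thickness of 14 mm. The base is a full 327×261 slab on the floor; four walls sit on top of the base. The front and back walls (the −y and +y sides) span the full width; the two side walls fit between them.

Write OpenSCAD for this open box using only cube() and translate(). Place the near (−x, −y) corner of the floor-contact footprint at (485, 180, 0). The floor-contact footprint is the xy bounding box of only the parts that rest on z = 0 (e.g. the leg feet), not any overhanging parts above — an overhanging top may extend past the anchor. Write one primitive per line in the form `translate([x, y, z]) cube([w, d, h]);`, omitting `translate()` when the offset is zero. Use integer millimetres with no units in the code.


translate([485, 180, 0]) cube([327, 261, 14]);
translate([485, 180, 14]) cube([327, 14, 311]);
translate([485, 427, 14]) cube([327, 14, 311]);
translate([485, 194, 14]) cube([14, 233, 311]);
translate([798, 194, 14]) cube([14, 233, 311]);


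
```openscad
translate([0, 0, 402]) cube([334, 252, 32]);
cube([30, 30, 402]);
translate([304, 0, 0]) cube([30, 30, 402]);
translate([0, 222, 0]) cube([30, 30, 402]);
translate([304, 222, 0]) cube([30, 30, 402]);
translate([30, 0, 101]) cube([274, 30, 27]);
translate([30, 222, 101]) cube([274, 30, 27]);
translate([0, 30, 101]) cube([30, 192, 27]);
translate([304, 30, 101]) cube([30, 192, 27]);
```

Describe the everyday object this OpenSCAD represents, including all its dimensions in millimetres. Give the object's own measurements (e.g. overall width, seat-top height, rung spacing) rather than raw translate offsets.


A simple wooden stool: a rectangular seat 334 mm (x) by 252 mm (y), 32 mm thick, top face at z = 434 mm, on four square legs, each 30×30 mm in cross-section. The legs rest on z = 0, each flush with a corner of the seat. Four stretchers, 30 mm wide and 27 mm tall, connect adjacent legs with their undersides at z = 101 mm, each running between the inner faces of the legs it joins and aligned with the legs' outer faces on the other axis.


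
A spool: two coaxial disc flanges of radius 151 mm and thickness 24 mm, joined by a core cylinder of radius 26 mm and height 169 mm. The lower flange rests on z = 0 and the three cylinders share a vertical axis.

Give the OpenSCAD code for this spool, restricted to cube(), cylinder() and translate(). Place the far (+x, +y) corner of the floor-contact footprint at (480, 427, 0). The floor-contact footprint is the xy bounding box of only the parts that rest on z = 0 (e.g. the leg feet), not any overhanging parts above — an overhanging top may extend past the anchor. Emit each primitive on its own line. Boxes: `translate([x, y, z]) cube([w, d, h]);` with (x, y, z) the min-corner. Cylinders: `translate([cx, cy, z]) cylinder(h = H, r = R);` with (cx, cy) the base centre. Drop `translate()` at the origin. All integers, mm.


translate([329, 276, 0]) cylinder(h = 24, r = 151);
translate([329, 276, 24]) cylinder(h = 169, r = 26);
translate([329, 276, 193]) cylinder(h = 24, r = 151);


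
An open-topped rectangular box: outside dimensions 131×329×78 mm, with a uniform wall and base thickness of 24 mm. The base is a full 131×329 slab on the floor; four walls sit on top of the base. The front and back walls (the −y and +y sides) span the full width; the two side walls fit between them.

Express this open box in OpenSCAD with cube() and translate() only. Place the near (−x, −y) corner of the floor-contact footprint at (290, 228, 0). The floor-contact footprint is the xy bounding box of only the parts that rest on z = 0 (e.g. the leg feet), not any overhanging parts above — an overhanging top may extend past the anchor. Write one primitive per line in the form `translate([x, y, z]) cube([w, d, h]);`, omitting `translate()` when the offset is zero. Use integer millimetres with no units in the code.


translate([290, 228, 0]) cube([131, 329, 24]);
translate([290, 228, 24]) cube([131, 24, 54]);
translate([290, 533, 24]) cube([131, 24, 54]);
translate([290, 252, 24]) cube([24, 281, 54]);
translate([397, 252, 24]) cube([24, 281, 54]);


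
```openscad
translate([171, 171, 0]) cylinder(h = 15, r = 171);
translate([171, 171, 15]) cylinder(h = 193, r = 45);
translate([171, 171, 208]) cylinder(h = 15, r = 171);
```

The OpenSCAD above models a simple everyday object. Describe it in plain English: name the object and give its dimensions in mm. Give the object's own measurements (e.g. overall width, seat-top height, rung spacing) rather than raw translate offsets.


A spool: two coaxial disc flanges of radius 171 mm and thickness 15 mm, joined by a core cylinder of radius 45 mm and height 193 mm. The lower flange rests on z = 0 and the three cylinders share a vertical axis.


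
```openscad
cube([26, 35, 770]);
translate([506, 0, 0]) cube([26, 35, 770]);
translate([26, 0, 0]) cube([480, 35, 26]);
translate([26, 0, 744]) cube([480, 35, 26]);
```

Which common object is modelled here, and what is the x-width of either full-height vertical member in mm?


A picture frame. The border width is 26 mm.

Four thin pieces enclosing a rectangular opening — a picture frame. The two full-height stiles are 770 mm tall; the top rail sits at z = 744 and is 26 mm tall, so the border above the opening is 770 − 744 = 26 mm, matching the stile x-width.


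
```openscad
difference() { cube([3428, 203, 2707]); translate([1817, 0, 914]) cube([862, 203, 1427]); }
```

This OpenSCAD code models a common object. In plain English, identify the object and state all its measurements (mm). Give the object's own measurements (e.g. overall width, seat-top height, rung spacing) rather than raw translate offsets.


A wall 3428 mm long (x), 203 mm thick (y), 2707 mm tall, with a rectangular window opening cut through it. The opening is 862 mm wide and 1427 mm tall; its sill is at z = 914 mm and its near (−x) edge is 1817 mm from the wall's −x end. The opening passes through the full wall thickness.


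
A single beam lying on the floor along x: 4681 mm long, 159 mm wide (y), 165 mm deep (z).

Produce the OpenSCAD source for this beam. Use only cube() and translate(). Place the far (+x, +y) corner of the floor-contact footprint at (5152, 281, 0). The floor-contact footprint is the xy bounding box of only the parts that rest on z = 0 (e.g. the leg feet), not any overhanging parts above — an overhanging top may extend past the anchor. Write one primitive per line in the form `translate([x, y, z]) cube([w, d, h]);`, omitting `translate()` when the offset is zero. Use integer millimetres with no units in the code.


translate([471, 122, 0]) cube([4681, 159, 165]);


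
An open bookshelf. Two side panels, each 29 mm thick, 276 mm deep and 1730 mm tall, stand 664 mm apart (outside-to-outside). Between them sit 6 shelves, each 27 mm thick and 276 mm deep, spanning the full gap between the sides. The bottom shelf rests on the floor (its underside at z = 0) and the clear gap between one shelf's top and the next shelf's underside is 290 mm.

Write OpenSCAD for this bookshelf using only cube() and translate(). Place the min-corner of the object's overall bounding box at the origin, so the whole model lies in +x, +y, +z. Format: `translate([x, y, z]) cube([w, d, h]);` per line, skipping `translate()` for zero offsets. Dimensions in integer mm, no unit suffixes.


cube([29, 276, 1730]);
translate([635, 0, 0]) cube([29, 276, 1730]);
translate([29, 0, 0]) cube([606, 276, 27]);
translate([29, 0, 317]) cube([606, 276, 27]);
translate([29, 0, 634]) cube([606, 276, 27]);
translate([29, 0, 951]) cube([606, 276, 27]);
translate([29, 0, 1268]) cube([606, 276, 27]);
translate([29, 0, 1585]) cube([606, 276, 27]);


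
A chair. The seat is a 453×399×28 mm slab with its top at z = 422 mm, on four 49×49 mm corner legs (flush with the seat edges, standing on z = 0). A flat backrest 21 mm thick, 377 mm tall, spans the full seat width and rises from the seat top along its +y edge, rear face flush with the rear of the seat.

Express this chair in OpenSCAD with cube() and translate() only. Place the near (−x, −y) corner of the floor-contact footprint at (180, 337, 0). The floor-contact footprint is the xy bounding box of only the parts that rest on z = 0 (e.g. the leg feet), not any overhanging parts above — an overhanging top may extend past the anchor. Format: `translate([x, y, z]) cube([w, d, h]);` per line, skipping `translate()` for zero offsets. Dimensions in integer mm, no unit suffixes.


// leg_h = 422 - 28 = 394
translate([180, 337, 394]) cube([453, 399, 28]);
translate([180, 337, 0]) cube([49, 49, 394]);
translate([584, 337, 0]) cube([49, 49, 394]);
translate([180, 687, 0]) cube([49, 49, 394]);
translate([584, 687, 0]) cube([49, 49, 394]);
translate([180, 715, 422]) cube([453, 21, 377]);
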